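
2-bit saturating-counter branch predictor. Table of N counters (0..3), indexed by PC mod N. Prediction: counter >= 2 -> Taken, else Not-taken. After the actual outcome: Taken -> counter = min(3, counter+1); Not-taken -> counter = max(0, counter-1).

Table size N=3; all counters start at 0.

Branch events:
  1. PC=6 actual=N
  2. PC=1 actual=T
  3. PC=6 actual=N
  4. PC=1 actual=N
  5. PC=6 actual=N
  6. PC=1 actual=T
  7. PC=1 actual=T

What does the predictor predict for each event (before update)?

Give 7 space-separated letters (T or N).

Ev 1: PC=6 idx=0 pred=N actual=N -> ctr[0]=0
Ev 2: PC=1 idx=1 pred=N actual=T -> ctr[1]=1
Ev 3: PC=6 idx=0 pred=N actual=N -> ctr[0]=0
Ev 4: PC=1 idx=1 pred=N actual=N -> ctr[1]=0
Ev 5: PC=6 idx=0 pred=N actual=N -> ctr[0]=0
Ev 6: PC=1 idx=1 pred=N actual=T -> ctr[1]=1
Ev 7: PC=1 idx=1 pred=N actual=T -> ctr[1]=2

Answer: N N N N N N N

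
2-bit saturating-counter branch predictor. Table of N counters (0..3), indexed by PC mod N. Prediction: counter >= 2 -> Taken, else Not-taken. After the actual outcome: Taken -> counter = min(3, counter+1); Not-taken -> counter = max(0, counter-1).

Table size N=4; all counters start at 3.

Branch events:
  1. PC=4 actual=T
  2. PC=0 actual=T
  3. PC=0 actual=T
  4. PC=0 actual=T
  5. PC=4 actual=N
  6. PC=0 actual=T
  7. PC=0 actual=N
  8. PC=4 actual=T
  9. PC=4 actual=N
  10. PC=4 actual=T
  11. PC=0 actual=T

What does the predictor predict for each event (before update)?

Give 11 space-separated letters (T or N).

Answer: T T T T T T T T T T T

Derivation:
Ev 1: PC=4 idx=0 pred=T actual=T -> ctr[0]=3
Ev 2: PC=0 idx=0 pred=T actual=T -> ctr[0]=3
Ev 3: PC=0 idx=0 pred=T actual=T -> ctr[0]=3
Ev 4: PC=0 idx=0 pred=T actual=T -> ctr[0]=3
Ev 5: PC=4 idx=0 pred=T actual=N -> ctr[0]=2
Ev 6: PC=0 idx=0 pred=T actual=T -> ctr[0]=3
Ev 7: PC=0 idx=0 pred=T actual=N -> ctr[0]=2
Ev 8: PC=4 idx=0 pred=T actual=T -> ctr[0]=3
Ev 9: PC=4 idx=0 pred=T actual=N -> ctr[0]=2
Ev 10: PC=4 idx=0 pred=T actual=T -> ctr[0]=3
Ev 11: PC=0 idx=0 pred=T actual=T -> ctr[0]=3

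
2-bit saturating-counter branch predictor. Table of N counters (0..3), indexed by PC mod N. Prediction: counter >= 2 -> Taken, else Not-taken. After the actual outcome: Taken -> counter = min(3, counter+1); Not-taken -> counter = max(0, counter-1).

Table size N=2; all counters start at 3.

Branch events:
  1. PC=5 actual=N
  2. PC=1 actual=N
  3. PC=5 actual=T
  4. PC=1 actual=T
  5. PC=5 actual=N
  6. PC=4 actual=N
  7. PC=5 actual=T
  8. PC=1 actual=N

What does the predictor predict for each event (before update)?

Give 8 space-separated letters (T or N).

Ev 1: PC=5 idx=1 pred=T actual=N -> ctr[1]=2
Ev 2: PC=1 idx=1 pred=T actual=N -> ctr[1]=1
Ev 3: PC=5 idx=1 pred=N actual=T -> ctr[1]=2
Ev 4: PC=1 idx=1 pred=T actual=T -> ctr[1]=3
Ev 5: PC=5 idx=1 pred=T actual=N -> ctr[1]=2
Ev 6: PC=4 idx=0 pred=T actual=N -> ctr[0]=2
Ev 7: PC=5 idx=1 pred=T actual=T -> ctr[1]=3
Ev 8: PC=1 idx=1 pred=T actual=N -> ctr[1]=2

Answer: T T N T T T T T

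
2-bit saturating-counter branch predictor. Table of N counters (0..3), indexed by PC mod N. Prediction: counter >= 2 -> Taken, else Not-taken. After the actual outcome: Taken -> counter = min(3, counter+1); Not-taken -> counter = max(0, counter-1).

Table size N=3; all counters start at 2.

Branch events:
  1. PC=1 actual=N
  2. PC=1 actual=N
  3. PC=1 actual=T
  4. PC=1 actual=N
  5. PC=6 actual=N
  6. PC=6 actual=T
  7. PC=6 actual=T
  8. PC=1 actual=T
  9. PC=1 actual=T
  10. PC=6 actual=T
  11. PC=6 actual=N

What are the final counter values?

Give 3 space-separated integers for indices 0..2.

Ev 1: PC=1 idx=1 pred=T actual=N -> ctr[1]=1
Ev 2: PC=1 idx=1 pred=N actual=N -> ctr[1]=0
Ev 3: PC=1 idx=1 pred=N actual=T -> ctr[1]=1
Ev 4: PC=1 idx=1 pred=N actual=N -> ctr[1]=0
Ev 5: PC=6 idx=0 pred=T actual=N -> ctr[0]=1
Ev 6: PC=6 idx=0 pred=N actual=T -> ctr[0]=2
Ev 7: PC=6 idx=0 pred=T actual=T -> ctr[0]=3
Ev 8: PC=1 idx=1 pred=N actual=T -> ctr[1]=1
Ev 9: PC=1 idx=1 pred=N actual=T -> ctr[1]=2
Ev 10: PC=6 idx=0 pred=T actual=T -> ctr[0]=3
Ev 11: PC=6 idx=0 pred=T actual=N -> ctr[0]=2

Answer: 2 2 2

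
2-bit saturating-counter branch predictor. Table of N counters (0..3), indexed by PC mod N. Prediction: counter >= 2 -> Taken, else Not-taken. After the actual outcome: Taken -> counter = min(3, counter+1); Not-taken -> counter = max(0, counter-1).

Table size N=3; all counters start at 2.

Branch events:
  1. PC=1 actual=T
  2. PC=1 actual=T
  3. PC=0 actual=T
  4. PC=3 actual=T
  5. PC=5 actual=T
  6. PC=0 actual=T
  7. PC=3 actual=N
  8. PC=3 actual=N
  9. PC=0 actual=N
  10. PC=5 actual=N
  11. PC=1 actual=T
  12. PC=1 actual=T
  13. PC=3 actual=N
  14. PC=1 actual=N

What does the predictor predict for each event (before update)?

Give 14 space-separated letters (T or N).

Ev 1: PC=1 idx=1 pred=T actual=T -> ctr[1]=3
Ev 2: PC=1 idx=1 pred=T actual=T -> ctr[1]=3
Ev 3: PC=0 idx=0 pred=T actual=T -> ctr[0]=3
Ev 4: PC=3 idx=0 pred=T actual=T -> ctr[0]=3
Ev 5: PC=5 idx=2 pred=T actual=T -> ctr[2]=3
Ev 6: PC=0 idx=0 pred=T actual=T -> ctr[0]=3
Ev 7: PC=3 idx=0 pred=T actual=N -> ctr[0]=2
Ev 8: PC=3 idx=0 pred=T actual=N -> ctr[0]=1
Ev 9: PC=0 idx=0 pred=N actual=N -> ctr[0]=0
Ev 10: PC=5 idx=2 pred=T actual=N -> ctr[2]=2
Ev 11: PC=1 idx=1 pred=T actual=T -> ctr[1]=3
Ev 12: PC=1 idx=1 pred=T actual=T -> ctr[1]=3
Ev 13: PC=3 idx=0 pred=N actual=N -> ctr[0]=0
Ev 14: PC=1 idx=1 pred=T actual=N -> ctr[1]=2

Answer: T T T T T T T T N T T T N T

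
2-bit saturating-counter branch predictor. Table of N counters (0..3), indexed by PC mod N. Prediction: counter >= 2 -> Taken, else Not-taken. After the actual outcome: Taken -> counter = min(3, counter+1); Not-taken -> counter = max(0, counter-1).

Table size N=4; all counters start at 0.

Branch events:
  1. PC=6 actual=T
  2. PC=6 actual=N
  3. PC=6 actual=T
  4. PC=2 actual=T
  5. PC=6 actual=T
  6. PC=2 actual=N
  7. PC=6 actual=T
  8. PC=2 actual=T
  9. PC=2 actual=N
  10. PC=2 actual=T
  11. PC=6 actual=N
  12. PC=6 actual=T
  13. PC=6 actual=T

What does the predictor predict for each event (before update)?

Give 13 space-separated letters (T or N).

Ev 1: PC=6 idx=2 pred=N actual=T -> ctr[2]=1
Ev 2: PC=6 idx=2 pred=N actual=N -> ctr[2]=0
Ev 3: PC=6 idx=2 pred=N actual=T -> ctr[2]=1
Ev 4: PC=2 idx=2 pred=N actual=T -> ctr[2]=2
Ev 5: PC=6 idx=2 pred=T actual=T -> ctr[2]=3
Ev 6: PC=2 idx=2 pred=T actual=N -> ctr[2]=2
Ev 7: PC=6 idx=2 pred=T actual=T -> ctr[2]=3
Ev 8: PC=2 idx=2 pred=T actual=T -> ctr[2]=3
Ev 9: PC=2 idx=2 pred=T actual=N -> ctr[2]=2
Ev 10: PC=2 idx=2 pred=T actual=T -> ctr[2]=3
Ev 11: PC=6 idx=2 pred=T actual=N -> ctr[2]=2
Ev 12: PC=6 idx=2 pred=T actual=T -> ctr[2]=3
Ev 13: PC=6 idx=2 pred=T actual=T -> ctr[2]=3

Answer: N N N N T T T T T T T T T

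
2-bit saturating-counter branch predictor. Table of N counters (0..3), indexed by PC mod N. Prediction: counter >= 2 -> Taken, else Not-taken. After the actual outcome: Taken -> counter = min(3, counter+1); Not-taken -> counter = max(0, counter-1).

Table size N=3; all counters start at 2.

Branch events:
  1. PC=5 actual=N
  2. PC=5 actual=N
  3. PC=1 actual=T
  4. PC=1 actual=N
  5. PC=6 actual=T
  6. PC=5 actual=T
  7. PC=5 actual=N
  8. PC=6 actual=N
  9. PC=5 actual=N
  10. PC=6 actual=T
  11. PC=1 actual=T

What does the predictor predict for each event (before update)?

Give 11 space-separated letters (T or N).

Ev 1: PC=5 idx=2 pred=T actual=N -> ctr[2]=1
Ev 2: PC=5 idx=2 pred=N actual=N -> ctr[2]=0
Ev 3: PC=1 idx=1 pred=T actual=T -> ctr[1]=3
Ev 4: PC=1 idx=1 pred=T actual=N -> ctr[1]=2
Ev 5: PC=6 idx=0 pred=T actual=T -> ctr[0]=3
Ev 6: PC=5 idx=2 pred=N actual=T -> ctr[2]=1
Ev 7: PC=5 idx=2 pred=N actual=N -> ctr[2]=0
Ev 8: PC=6 idx=0 pred=T actual=N -> ctr[0]=2
Ev 9: PC=5 idx=2 pred=N actual=N -> ctr[2]=0
Ev 10: PC=6 idx=0 pred=T actual=T -> ctr[0]=3
Ev 11: PC=1 idx=1 pred=T actual=T -> ctr[1]=3

Answer: T N T T T N N T N T T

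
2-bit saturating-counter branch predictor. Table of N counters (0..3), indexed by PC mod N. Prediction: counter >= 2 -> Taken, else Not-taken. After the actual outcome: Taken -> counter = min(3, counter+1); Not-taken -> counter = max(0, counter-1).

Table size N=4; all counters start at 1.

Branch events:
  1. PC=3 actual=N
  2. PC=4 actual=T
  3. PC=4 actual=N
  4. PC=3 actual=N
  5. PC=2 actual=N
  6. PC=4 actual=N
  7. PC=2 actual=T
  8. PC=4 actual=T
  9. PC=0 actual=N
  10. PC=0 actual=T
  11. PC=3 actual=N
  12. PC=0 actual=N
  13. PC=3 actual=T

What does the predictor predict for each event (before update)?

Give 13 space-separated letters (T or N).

Ev 1: PC=3 idx=3 pred=N actual=N -> ctr[3]=0
Ev 2: PC=4 idx=0 pred=N actual=T -> ctr[0]=2
Ev 3: PC=4 idx=0 pred=T actual=N -> ctr[0]=1
Ev 4: PC=3 idx=3 pred=N actual=N -> ctr[3]=0
Ev 5: PC=2 idx=2 pred=N actual=N -> ctr[2]=0
Ev 6: PC=4 idx=0 pred=N actual=N -> ctr[0]=0
Ev 7: PC=2 idx=2 pred=N actual=T -> ctr[2]=1
Ev 8: PC=4 idx=0 pred=N actual=T -> ctr[0]=1
Ev 9: PC=0 idx=0 pred=N actual=N -> ctr[0]=0
Ev 10: PC=0 idx=0 pred=N actual=T -> ctr[0]=1
Ev 11: PC=3 idx=3 pred=N actual=N -> ctr[3]=0
Ev 12: PC=0 idx=0 pred=N actual=N -> ctr[0]=0
Ev 13: PC=3 idx=3 pred=N actual=T -> ctr[3]=1

Answer: N N T N N N N N N N N N N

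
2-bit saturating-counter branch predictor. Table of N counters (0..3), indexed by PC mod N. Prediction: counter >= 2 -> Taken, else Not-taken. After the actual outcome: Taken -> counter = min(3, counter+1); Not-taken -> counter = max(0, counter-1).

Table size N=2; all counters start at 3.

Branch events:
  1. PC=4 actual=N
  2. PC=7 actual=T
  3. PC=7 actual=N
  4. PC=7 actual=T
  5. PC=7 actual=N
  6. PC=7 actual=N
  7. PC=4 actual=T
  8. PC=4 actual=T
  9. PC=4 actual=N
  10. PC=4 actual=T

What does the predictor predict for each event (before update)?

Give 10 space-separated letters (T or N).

Ev 1: PC=4 idx=0 pred=T actual=N -> ctr[0]=2
Ev 2: PC=7 idx=1 pred=T actual=T -> ctr[1]=3
Ev 3: PC=7 idx=1 pred=T actual=N -> ctr[1]=2
Ev 4: PC=7 idx=1 pred=T actual=T -> ctr[1]=3
Ev 5: PC=7 idx=1 pred=T actual=N -> ctr[1]=2
Ev 6: PC=7 idx=1 pred=T actual=N -> ctr[1]=1
Ev 7: PC=4 idx=0 pred=T actual=T -> ctr[0]=3
Ev 8: PC=4 idx=0 pred=T actual=T -> ctr[0]=3
Ev 9: PC=4 idx=0 pred=T actual=N -> ctr[0]=2
Ev 10: PC=4 idx=0 pred=T actual=T -> ctr[0]=3

Answer: T T T T T T T T T T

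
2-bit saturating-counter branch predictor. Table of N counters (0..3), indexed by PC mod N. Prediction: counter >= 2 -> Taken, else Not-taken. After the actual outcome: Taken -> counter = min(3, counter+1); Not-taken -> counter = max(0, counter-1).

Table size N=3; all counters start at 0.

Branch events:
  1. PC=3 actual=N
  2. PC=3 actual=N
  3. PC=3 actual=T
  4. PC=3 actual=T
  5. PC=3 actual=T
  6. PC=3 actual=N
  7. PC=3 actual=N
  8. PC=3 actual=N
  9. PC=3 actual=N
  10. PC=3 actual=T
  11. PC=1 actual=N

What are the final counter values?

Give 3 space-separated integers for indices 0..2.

Answer: 1 0 0

Derivation:
Ev 1: PC=3 idx=0 pred=N actual=N -> ctr[0]=0
Ev 2: PC=3 idx=0 pred=N actual=N -> ctr[0]=0
Ev 3: PC=3 idx=0 pred=N actual=T -> ctr[0]=1
Ev 4: PC=3 idx=0 pred=N actual=T -> ctr[0]=2
Ev 5: PC=3 idx=0 pred=T actual=T -> ctr[0]=3
Ev 6: PC=3 idx=0 pred=T actual=N -> ctr[0]=2
Ev 7: PC=3 idx=0 pred=T actual=N -> ctr[0]=1
Ev 8: PC=3 idx=0 pred=N actual=N -> ctr[0]=0
Ev 9: PC=3 idx=0 pred=N actual=N -> ctr[0]=0
Ev 10: PC=3 idx=0 pred=N actual=T -> ctr[0]=1
Ev 11: PC=1 idx=1 pred=N actual=N -> ctr[1]=0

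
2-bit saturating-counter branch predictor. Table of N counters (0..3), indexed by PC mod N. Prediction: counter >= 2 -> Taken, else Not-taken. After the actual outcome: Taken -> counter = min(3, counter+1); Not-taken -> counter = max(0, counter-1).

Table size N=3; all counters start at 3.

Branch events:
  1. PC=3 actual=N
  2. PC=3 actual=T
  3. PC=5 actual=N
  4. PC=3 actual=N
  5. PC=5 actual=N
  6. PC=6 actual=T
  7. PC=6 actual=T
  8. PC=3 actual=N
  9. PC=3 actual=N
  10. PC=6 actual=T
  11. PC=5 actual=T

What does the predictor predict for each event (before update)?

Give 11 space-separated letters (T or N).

Answer: T T T T T T T T T N N

Derivation:
Ev 1: PC=3 idx=0 pred=T actual=N -> ctr[0]=2
Ev 2: PC=3 idx=0 pred=T actual=T -> ctr[0]=3
Ev 3: PC=5 idx=2 pred=T actual=N -> ctr[2]=2
Ev 4: PC=3 idx=0 pred=T actual=N -> ctr[0]=2
Ev 5: PC=5 idx=2 pred=T actual=N -> ctr[2]=1
Ev 6: PC=6 idx=0 pred=T actual=T -> ctr[0]=3
Ev 7: PC=6 idx=0 pred=T actual=T -> ctr[0]=3
Ev 8: PC=3 idx=0 pred=T actual=N -> ctr[0]=2
Ev 9: PC=3 idx=0 pred=T actual=N -> ctr[0]=1
Ev 10: PC=6 idx=0 pred=N actual=T -> ctr[0]=2
Ev 11: PC=5 idx=2 pred=N actual=T -> ctr[2]=2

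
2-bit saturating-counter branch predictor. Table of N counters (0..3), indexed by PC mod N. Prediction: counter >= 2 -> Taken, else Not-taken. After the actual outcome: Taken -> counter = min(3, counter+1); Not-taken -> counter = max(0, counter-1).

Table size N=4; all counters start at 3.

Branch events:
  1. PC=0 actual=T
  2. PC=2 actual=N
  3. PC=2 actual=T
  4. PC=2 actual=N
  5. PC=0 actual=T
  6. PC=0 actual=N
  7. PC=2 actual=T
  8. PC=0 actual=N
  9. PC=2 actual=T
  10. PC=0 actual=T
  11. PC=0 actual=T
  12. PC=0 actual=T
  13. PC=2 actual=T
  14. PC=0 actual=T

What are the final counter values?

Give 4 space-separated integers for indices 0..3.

Ev 1: PC=0 idx=0 pred=T actual=T -> ctr[0]=3
Ev 2: PC=2 idx=2 pred=T actual=N -> ctr[2]=2
Ev 3: PC=2 idx=2 pred=T actual=T -> ctr[2]=3
Ev 4: PC=2 idx=2 pred=T actual=N -> ctr[2]=2
Ev 5: PC=0 idx=0 pred=T actual=T -> ctr[0]=3
Ev 6: PC=0 idx=0 pred=T actual=N -> ctr[0]=2
Ev 7: PC=2 idx=2 pred=T actual=T -> ctr[2]=3
Ev 8: PC=0 idx=0 pred=T actual=N -> ctr[0]=1
Ev 9: PC=2 idx=2 pred=T actual=T -> ctr[2]=3
Ev 10: PC=0 idx=0 pred=N actual=T -> ctr[0]=2
Ev 11: PC=0 idx=0 pred=T actual=T -> ctr[0]=3
Ev 12: PC=0 idx=0 pred=T actual=T -> ctr[0]=3
Ev 13: PC=2 idx=2 pred=T actual=T -> ctr[2]=3
Ev 14: PC=0 idx=0 pred=T actual=T -> ctr[0]=3

Answer: 3 3 3 3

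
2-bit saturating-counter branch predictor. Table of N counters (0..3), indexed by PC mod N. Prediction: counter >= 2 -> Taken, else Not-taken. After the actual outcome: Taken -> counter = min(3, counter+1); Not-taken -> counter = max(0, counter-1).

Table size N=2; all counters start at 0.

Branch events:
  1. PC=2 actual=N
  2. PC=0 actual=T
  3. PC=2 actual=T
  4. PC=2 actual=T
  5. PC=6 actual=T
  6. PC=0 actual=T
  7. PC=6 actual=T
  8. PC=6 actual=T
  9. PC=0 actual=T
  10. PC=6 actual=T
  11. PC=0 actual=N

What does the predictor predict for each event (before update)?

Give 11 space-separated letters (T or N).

Answer: N N N T T T T T T T T

Derivation:
Ev 1: PC=2 idx=0 pred=N actual=N -> ctr[0]=0
Ev 2: PC=0 idx=0 pred=N actual=T -> ctr[0]=1
Ev 3: PC=2 idx=0 pred=N actual=T -> ctr[0]=2
Ev 4: PC=2 idx=0 pred=T actual=T -> ctr[0]=3
Ev 5: PC=6 idx=0 pred=T actual=T -> ctr[0]=3
Ev 6: PC=0 idx=0 pred=T actual=T -> ctr[0]=3
Ev 7: PC=6 idx=0 pred=T actual=T -> ctr[0]=3
Ev 8: PC=6 idx=0 pred=T actual=T -> ctr[0]=3
Ev 9: PC=0 idx=0 pred=T actual=T -> ctr[0]=3
Ev 10: PC=6 idx=0 pred=T actual=T -> ctr[0]=3
Ev 11: PC=0 idx=0 pred=T actual=N -> ctr[0]=2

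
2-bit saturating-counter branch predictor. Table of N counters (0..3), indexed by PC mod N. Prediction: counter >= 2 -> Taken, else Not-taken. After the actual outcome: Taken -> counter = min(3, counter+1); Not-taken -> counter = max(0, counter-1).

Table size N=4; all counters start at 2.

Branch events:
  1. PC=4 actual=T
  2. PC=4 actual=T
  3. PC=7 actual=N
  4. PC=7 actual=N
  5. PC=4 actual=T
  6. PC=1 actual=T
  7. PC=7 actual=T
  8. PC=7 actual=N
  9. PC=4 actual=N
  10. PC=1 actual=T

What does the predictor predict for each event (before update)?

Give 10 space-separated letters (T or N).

Ev 1: PC=4 idx=0 pred=T actual=T -> ctr[0]=3
Ev 2: PC=4 idx=0 pred=T actual=T -> ctr[0]=3
Ev 3: PC=7 idx=3 pred=T actual=N -> ctr[3]=1
Ev 4: PC=7 idx=3 pred=N actual=N -> ctr[3]=0
Ev 5: PC=4 idx=0 pred=T actual=T -> ctr[0]=3
Ev 6: PC=1 idx=1 pred=T actual=T -> ctr[1]=3
Ev 7: PC=7 idx=3 pred=N actual=T -> ctr[3]=1
Ev 8: PC=7 idx=3 pred=N actual=N -> ctr[3]=0
Ev 9: PC=4 idx=0 pred=T actual=N -> ctr[0]=2
Ev 10: PC=1 idx=1 pred=T actual=T -> ctr[1]=3

Answer: T T T N T T N N T T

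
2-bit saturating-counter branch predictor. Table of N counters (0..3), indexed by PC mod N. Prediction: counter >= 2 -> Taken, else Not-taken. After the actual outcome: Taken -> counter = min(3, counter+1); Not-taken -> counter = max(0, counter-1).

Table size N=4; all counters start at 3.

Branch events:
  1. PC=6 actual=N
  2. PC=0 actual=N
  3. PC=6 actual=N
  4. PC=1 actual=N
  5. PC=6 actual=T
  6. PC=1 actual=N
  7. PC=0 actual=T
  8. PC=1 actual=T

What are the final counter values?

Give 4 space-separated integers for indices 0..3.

Ev 1: PC=6 idx=2 pred=T actual=N -> ctr[2]=2
Ev 2: PC=0 idx=0 pred=T actual=N -> ctr[0]=2
Ev 3: PC=6 idx=2 pred=T actual=N -> ctr[2]=1
Ev 4: PC=1 idx=1 pred=T actual=N -> ctr[1]=2
Ev 5: PC=6 idx=2 pred=N actual=T -> ctr[2]=2
Ev 6: PC=1 idx=1 pred=T actual=N -> ctr[1]=1
Ev 7: PC=0 idx=0 pred=T actual=T -> ctr[0]=3
Ev 8: PC=1 idx=1 pred=N actual=T -> ctr[1]=2

Answer: 3 2 2 3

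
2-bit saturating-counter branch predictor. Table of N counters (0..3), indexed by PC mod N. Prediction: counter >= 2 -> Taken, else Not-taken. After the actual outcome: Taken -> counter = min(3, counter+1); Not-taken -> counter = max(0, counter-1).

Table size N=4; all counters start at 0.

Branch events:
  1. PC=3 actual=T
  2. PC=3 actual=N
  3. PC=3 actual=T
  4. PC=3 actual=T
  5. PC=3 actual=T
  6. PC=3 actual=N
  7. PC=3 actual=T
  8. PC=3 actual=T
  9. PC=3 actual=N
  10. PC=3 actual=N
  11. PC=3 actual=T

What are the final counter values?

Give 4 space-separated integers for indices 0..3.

Answer: 0 0 0 2

Derivation:
Ev 1: PC=3 idx=3 pred=N actual=T -> ctr[3]=1
Ev 2: PC=3 idx=3 pred=N actual=N -> ctr[3]=0
Ev 3: PC=3 idx=3 pred=N actual=T -> ctr[3]=1
Ev 4: PC=3 idx=3 pred=N actual=T -> ctr[3]=2
Ev 5: PC=3 idx=3 pred=T actual=T -> ctr[3]=3
Ev 6: PC=3 idx=3 pred=T actual=N -> ctr[3]=2
Ev 7: PC=3 idx=3 pred=T actual=T -> ctr[3]=3
Ev 8: PC=3 idx=3 pred=T actual=T -> ctr[3]=3
Ev 9: PC=3 idx=3 pred=T actual=N -> ctr[3]=2
Ev 10: PC=3 idx=3 pred=T actual=N -> ctr[3]=1
Ev 11: PC=3 idx=3 pred=N actual=T -> ctr[3]=2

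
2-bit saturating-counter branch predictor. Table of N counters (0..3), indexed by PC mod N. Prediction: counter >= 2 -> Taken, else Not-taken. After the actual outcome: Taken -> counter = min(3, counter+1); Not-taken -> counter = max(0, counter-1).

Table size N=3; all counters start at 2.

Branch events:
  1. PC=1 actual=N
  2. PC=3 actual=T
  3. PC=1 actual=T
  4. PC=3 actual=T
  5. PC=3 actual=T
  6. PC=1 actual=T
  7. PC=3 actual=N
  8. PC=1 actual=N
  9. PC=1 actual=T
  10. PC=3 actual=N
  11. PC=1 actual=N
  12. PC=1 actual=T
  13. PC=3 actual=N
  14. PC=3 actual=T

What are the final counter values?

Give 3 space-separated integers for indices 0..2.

Ev 1: PC=1 idx=1 pred=T actual=N -> ctr[1]=1
Ev 2: PC=3 idx=0 pred=T actual=T -> ctr[0]=3
Ev 3: PC=1 idx=1 pred=N actual=T -> ctr[1]=2
Ev 4: PC=3 idx=0 pred=T actual=T -> ctr[0]=3
Ev 5: PC=3 idx=0 pred=T actual=T -> ctr[0]=3
Ev 6: PC=1 idx=1 pred=T actual=T -> ctr[1]=3
Ev 7: PC=3 idx=0 pred=T actual=N -> ctr[0]=2
Ev 8: PC=1 idx=1 pred=T actual=N -> ctr[1]=2
Ev 9: PC=1 idx=1 pred=T actual=T -> ctr[1]=3
Ev 10: PC=3 idx=0 pred=T actual=N -> ctr[0]=1
Ev 11: PC=1 idx=1 pred=T actual=N -> ctr[1]=2
Ev 12: PC=1 idx=1 pred=T actual=T -> ctr[1]=3
Ev 13: PC=3 idx=0 pred=N actual=N -> ctr[0]=0
Ev 14: PC=3 idx=0 pred=N actual=T -> ctr[0]=1

Answer: 1 3 2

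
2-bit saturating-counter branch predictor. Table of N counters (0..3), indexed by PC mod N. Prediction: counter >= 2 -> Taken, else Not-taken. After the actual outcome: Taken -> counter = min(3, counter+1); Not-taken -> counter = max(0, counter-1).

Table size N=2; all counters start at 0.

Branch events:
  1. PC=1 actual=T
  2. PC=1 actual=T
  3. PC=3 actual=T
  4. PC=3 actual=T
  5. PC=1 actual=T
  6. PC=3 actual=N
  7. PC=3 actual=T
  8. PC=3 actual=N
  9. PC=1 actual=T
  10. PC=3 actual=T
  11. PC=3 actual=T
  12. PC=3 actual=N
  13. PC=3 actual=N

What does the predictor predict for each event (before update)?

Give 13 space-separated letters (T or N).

Ev 1: PC=1 idx=1 pred=N actual=T -> ctr[1]=1
Ev 2: PC=1 idx=1 pred=N actual=T -> ctr[1]=2
Ev 3: PC=3 idx=1 pred=T actual=T -> ctr[1]=3
Ev 4: PC=3 idx=1 pred=T actual=T -> ctr[1]=3
Ev 5: PC=1 idx=1 pred=T actual=T -> ctr[1]=3
Ev 6: PC=3 idx=1 pred=T actual=N -> ctr[1]=2
Ev 7: PC=3 idx=1 pred=T actual=T -> ctr[1]=3
Ev 8: PC=3 idx=1 pred=T actual=N -> ctr[1]=2
Ev 9: PC=1 idx=1 pred=T actual=T -> ctr[1]=3
Ev 10: PC=3 idx=1 pred=T actual=T -> ctr[1]=3
Ev 11: PC=3 idx=1 pred=T actual=T -> ctr[1]=3
Ev 12: PC=3 idx=1 pred=T actual=N -> ctr[1]=2
Ev 13: PC=3 idx=1 pred=T actual=N -> ctr[1]=1

Answer: N N T T T T T T T T T T T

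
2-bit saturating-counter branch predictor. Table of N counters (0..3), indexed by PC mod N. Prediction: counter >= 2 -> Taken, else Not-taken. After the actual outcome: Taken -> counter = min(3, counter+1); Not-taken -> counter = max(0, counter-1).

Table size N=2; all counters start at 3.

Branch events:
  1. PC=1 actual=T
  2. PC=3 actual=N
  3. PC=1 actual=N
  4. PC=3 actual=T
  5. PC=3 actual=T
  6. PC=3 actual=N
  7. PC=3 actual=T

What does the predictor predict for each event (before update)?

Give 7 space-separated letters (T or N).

Ev 1: PC=1 idx=1 pred=T actual=T -> ctr[1]=3
Ev 2: PC=3 idx=1 pred=T actual=N -> ctr[1]=2
Ev 3: PC=1 idx=1 pred=T actual=N -> ctr[1]=1
Ev 4: PC=3 idx=1 pred=N actual=T -> ctr[1]=2
Ev 5: PC=3 idx=1 pred=T actual=T -> ctr[1]=3
Ev 6: PC=3 idx=1 pred=T actual=N -> ctr[1]=2
Ev 7: PC=3 idx=1 pred=T actual=T -> ctr[1]=3

Answer: T T T N T T T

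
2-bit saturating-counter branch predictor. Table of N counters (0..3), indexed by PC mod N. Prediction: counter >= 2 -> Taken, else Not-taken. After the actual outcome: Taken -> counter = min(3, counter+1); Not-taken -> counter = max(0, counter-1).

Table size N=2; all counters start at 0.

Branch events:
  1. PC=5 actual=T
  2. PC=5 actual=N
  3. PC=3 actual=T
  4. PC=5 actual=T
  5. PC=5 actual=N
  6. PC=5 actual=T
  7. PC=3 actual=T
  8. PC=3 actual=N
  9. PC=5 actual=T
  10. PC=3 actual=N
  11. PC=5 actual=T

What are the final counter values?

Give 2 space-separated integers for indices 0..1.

Answer: 0 3

Derivation:
Ev 1: PC=5 idx=1 pred=N actual=T -> ctr[1]=1
Ev 2: PC=5 idx=1 pred=N actual=N -> ctr[1]=0
Ev 3: PC=3 idx=1 pred=N actual=T -> ctr[1]=1
Ev 4: PC=5 idx=1 pred=N actual=T -> ctr[1]=2
Ev 5: PC=5 idx=1 pred=T actual=N -> ctr[1]=1
Ev 6: PC=5 idx=1 pred=N actual=T -> ctr[1]=2
Ev 7: PC=3 idx=1 pred=T actual=T -> ctr[1]=3
Ev 8: PC=3 idx=1 pred=T actual=N -> ctr[1]=2
Ev 9: PC=5 idx=1 pred=T actual=T -> ctr[1]=3
Ev 10: PC=3 idx=1 pred=T actual=N -> ctr[1]=2
Ev 11: PC=5 idx=1 pred=T actual=T -> ctr[1]=3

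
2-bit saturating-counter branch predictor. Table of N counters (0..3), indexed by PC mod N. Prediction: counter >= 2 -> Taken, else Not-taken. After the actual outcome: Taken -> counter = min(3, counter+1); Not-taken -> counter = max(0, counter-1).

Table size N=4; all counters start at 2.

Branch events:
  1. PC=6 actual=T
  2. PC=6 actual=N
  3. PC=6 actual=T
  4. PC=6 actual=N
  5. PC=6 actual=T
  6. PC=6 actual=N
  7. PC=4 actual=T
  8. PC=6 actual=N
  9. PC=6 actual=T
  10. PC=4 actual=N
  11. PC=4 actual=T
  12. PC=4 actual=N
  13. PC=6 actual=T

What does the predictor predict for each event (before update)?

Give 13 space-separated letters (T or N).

Answer: T T T T T T T T N T T T T

Derivation:
Ev 1: PC=6 idx=2 pred=T actual=T -> ctr[2]=3
Ev 2: PC=6 idx=2 pred=T actual=N -> ctr[2]=2
Ev 3: PC=6 idx=2 pred=T actual=T -> ctr[2]=3
Ev 4: PC=6 idx=2 pred=T actual=N -> ctr[2]=2
Ev 5: PC=6 idx=2 pred=T actual=T -> ctr[2]=3
Ev 6: PC=6 idx=2 pred=T actual=N -> ctr[2]=2
Ev 7: PC=4 idx=0 pred=T actual=T -> ctr[0]=3
Ev 8: PC=6 idx=2 pred=T actual=N -> ctr[2]=1
Ev 9: PC=6 idx=2 pred=N actual=T -> ctr[2]=2
Ev 10: PC=4 idx=0 pred=T actual=N -> ctr[0]=2
Ev 11: PC=4 idx=0 pred=T actual=T -> ctr[0]=3
Ev 12: PC=4 idx=0 pred=T actual=N -> ctr[0]=2
Ev 13: PC=6 idx=2 pred=T actual=T -> ctr[2]=3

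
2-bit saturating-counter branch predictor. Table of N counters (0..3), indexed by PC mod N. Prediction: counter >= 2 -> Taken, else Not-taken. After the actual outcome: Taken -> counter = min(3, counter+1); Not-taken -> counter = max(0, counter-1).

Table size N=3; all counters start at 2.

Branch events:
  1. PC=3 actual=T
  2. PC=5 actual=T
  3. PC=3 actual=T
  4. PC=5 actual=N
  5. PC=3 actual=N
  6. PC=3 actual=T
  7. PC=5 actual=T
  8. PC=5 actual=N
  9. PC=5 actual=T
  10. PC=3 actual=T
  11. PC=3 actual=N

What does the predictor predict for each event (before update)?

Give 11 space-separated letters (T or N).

Ev 1: PC=3 idx=0 pred=T actual=T -> ctr[0]=3
Ev 2: PC=5 idx=2 pred=T actual=T -> ctr[2]=3
Ev 3: PC=3 idx=0 pred=T actual=T -> ctr[0]=3
Ev 4: PC=5 idx=2 pred=T actual=N -> ctr[2]=2
Ev 5: PC=3 idx=0 pred=T actual=N -> ctr[0]=2
Ev 6: PC=3 idx=0 pred=T actual=T -> ctr[0]=3
Ev 7: PC=5 idx=2 pred=T actual=T -> ctr[2]=3
Ev 8: PC=5 idx=2 pred=T actual=N -> ctr[2]=2
Ev 9: PC=5 idx=2 pred=T actual=T -> ctr[2]=3
Ev 10: PC=3 idx=0 pred=T actual=T -> ctr[0]=3
Ev 11: PC=3 idx=0 pred=T actual=N -> ctr[0]=2

Answer: T T T T T T T T T T T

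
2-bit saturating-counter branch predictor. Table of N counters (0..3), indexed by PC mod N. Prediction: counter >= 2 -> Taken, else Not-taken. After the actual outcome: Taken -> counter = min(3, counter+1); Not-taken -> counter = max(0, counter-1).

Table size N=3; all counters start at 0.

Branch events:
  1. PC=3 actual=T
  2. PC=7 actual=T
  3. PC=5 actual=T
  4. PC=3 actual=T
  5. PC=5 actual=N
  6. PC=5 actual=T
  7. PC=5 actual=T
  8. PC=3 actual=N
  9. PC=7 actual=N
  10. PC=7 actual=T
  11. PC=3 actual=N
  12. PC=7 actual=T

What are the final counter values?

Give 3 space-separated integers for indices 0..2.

Ev 1: PC=3 idx=0 pred=N actual=T -> ctr[0]=1
Ev 2: PC=7 idx=1 pred=N actual=T -> ctr[1]=1
Ev 3: PC=5 idx=2 pred=N actual=T -> ctr[2]=1
Ev 4: PC=3 idx=0 pred=N actual=T -> ctr[0]=2
Ev 5: PC=5 idx=2 pred=N actual=N -> ctr[2]=0
Ev 6: PC=5 idx=2 pred=N actual=T -> ctr[2]=1
Ev 7: PC=5 idx=2 pred=N actual=T -> ctr[2]=2
Ev 8: PC=3 idx=0 pred=T actual=N -> ctr[0]=1
Ev 9: PC=7 idx=1 pred=N actual=N -> ctr[1]=0
Ev 10: PC=7 idx=1 pred=N actual=T -> ctr[1]=1
Ev 11: PC=3 idx=0 pred=N actual=N -> ctr[0]=0
Ev 12: PC=7 idx=1 pred=N actual=T -> ctr[1]=2

Answer: 0 2 2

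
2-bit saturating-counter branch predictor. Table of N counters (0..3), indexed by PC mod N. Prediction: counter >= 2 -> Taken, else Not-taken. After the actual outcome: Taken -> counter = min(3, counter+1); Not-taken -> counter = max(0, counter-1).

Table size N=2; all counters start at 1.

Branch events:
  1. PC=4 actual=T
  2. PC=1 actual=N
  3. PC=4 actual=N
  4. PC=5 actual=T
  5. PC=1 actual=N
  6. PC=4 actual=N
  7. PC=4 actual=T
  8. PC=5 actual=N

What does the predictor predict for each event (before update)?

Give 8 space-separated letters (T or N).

Ev 1: PC=4 idx=0 pred=N actual=T -> ctr[0]=2
Ev 2: PC=1 idx=1 pred=N actual=N -> ctr[1]=0
Ev 3: PC=4 idx=0 pred=T actual=N -> ctr[0]=1
Ev 4: PC=5 idx=1 pred=N actual=T -> ctr[1]=1
Ev 5: PC=1 idx=1 pred=N actual=N -> ctr[1]=0
Ev 6: PC=4 idx=0 pred=N actual=N -> ctr[0]=0
Ev 7: PC=4 idx=0 pred=N actual=T -> ctr[0]=1
Ev 8: PC=5 idx=1 pred=N actual=N -> ctr[1]=0

Answer: N N T N N N N N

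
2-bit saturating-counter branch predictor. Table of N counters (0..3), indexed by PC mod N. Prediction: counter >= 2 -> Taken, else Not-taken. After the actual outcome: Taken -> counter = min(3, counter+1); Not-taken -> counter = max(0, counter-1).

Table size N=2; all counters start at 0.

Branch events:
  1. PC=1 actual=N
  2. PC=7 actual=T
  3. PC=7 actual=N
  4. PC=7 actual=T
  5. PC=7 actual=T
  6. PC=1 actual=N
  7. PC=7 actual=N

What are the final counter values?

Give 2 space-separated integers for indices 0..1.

Answer: 0 0

Derivation:
Ev 1: PC=1 idx=1 pred=N actual=N -> ctr[1]=0
Ev 2: PC=7 idx=1 pred=N actual=T -> ctr[1]=1
Ev 3: PC=7 idx=1 pred=N actual=N -> ctr[1]=0
Ev 4: PC=7 idx=1 pred=N actual=T -> ctr[1]=1
Ev 5: PC=7 idx=1 pred=N actual=T -> ctr[1]=2
Ev 6: PC=1 idx=1 pred=T actual=N -> ctr[1]=1
Ev 7: PC=7 idx=1 pred=N actual=N -> ctr[1]=0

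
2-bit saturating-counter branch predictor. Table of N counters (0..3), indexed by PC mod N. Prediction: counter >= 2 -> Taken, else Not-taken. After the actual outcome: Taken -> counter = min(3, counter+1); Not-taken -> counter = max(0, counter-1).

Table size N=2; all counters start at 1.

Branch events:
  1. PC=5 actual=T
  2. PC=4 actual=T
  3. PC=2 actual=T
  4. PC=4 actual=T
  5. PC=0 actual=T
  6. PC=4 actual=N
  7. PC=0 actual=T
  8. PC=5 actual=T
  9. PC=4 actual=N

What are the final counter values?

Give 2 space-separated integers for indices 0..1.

Answer: 2 3

Derivation:
Ev 1: PC=5 idx=1 pred=N actual=T -> ctr[1]=2
Ev 2: PC=4 idx=0 pred=N actual=T -> ctr[0]=2
Ev 3: PC=2 idx=0 pred=T actual=T -> ctr[0]=3
Ev 4: PC=4 idx=0 pred=T actual=T -> ctr[0]=3
Ev 5: PC=0 idx=0 pred=T actual=T -> ctr[0]=3
Ev 6: PC=4 idx=0 pred=T actual=N -> ctr[0]=2
Ev 7: PC=0 idx=0 pred=T actual=T -> ctr[0]=3
Ev 8: PC=5 idx=1 pred=T actual=T -> ctr[1]=3
Ev 9: PC=4 idx=0 pred=T actual=N -> ctr[0]=2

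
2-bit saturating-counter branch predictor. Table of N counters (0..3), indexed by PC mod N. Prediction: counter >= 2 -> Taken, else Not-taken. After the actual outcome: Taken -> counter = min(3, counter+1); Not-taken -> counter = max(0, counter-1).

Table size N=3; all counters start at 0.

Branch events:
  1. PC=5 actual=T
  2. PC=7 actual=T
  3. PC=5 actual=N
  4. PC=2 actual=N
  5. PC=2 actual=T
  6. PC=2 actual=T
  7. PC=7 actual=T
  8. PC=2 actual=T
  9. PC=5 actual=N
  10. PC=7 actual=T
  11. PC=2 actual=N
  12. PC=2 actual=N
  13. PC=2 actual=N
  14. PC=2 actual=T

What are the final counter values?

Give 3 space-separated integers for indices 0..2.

Ev 1: PC=5 idx=2 pred=N actual=T -> ctr[2]=1
Ev 2: PC=7 idx=1 pred=N actual=T -> ctr[1]=1
Ev 3: PC=5 idx=2 pred=N actual=N -> ctr[2]=0
Ev 4: PC=2 idx=2 pred=N actual=N -> ctr[2]=0
Ev 5: PC=2 idx=2 pred=N actual=T -> ctr[2]=1
Ev 6: PC=2 idx=2 pred=N actual=T -> ctr[2]=2
Ev 7: PC=7 idx=1 pred=N actual=T -> ctr[1]=2
Ev 8: PC=2 idx=2 pred=T actual=T -> ctr[2]=3
Ev 9: PC=5 idx=2 pred=T actual=N -> ctr[2]=2
Ev 10: PC=7 idx=1 pred=T actual=T -> ctr[1]=3
Ev 11: PC=2 idx=2 pred=T actual=N -> ctr[2]=1
Ev 12: PC=2 idx=2 pred=N actual=N -> ctr[2]=0
Ev 13: PC=2 idx=2 pred=N actual=N -> ctr[2]=0
Ev 14: PC=2 idx=2 pred=N actual=T -> ctr[2]=1

Answer: 0 3 1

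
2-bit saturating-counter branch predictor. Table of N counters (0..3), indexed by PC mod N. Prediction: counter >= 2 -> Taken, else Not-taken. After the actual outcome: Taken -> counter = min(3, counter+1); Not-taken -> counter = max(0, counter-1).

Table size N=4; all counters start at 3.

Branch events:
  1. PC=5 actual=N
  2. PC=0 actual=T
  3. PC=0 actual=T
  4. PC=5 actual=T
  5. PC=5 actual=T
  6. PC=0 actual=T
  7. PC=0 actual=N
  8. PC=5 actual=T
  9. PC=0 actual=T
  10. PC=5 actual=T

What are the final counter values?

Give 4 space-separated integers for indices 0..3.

Answer: 3 3 3 3

Derivation:
Ev 1: PC=5 idx=1 pred=T actual=N -> ctr[1]=2
Ev 2: PC=0 idx=0 pred=T actual=T -> ctr[0]=3
Ev 3: PC=0 idx=0 pred=T actual=T -> ctr[0]=3
Ev 4: PC=5 idx=1 pred=T actual=T -> ctr[1]=3
Ev 5: PC=5 idx=1 pred=T actual=T -> ctr[1]=3
Ev 6: PC=0 idx=0 pred=T actual=T -> ctr[0]=3
Ev 7: PC=0 idx=0 pred=T actual=N -> ctr[0]=2
Ev 8: PC=5 idx=1 pred=T actual=T -> ctr[1]=3
Ev 9: PC=0 idx=0 pred=T actual=T -> ctr[0]=3
Ev 10: PC=5 idx=1 pred=T actual=T -> ctr[1]=3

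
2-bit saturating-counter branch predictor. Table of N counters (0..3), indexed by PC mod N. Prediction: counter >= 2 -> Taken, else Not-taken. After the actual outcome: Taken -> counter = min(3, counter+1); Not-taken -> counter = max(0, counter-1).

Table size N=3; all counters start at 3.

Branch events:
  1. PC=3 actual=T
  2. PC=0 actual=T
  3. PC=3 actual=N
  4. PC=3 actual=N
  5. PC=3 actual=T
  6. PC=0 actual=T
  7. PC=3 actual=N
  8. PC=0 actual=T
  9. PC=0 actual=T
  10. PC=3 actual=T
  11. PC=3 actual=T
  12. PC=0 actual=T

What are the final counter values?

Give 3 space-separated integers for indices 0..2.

Answer: 3 3 3

Derivation:
Ev 1: PC=3 idx=0 pred=T actual=T -> ctr[0]=3
Ev 2: PC=0 idx=0 pred=T actual=T -> ctr[0]=3
Ev 3: PC=3 idx=0 pred=T actual=N -> ctr[0]=2
Ev 4: PC=3 idx=0 pred=T actual=N -> ctr[0]=1
Ev 5: PC=3 idx=0 pred=N actual=T -> ctr[0]=2
Ev 6: PC=0 idx=0 pred=T actual=T -> ctr[0]=3
Ev 7: PC=3 idx=0 pred=T actual=N -> ctr[0]=2
Ev 8: PC=0 idx=0 pred=T actual=T -> ctr[0]=3
Ev 9: PC=0 idx=0 pred=T actual=T -> ctr[0]=3
Ev 10: PC=3 idx=0 pred=T actual=T -> ctr[0]=3
Ev 11: PC=3 idx=0 pred=T actual=T -> ctr[0]=3
Ev 12: PC=0 idx=0 pred=T actual=T -> ctr[0]=3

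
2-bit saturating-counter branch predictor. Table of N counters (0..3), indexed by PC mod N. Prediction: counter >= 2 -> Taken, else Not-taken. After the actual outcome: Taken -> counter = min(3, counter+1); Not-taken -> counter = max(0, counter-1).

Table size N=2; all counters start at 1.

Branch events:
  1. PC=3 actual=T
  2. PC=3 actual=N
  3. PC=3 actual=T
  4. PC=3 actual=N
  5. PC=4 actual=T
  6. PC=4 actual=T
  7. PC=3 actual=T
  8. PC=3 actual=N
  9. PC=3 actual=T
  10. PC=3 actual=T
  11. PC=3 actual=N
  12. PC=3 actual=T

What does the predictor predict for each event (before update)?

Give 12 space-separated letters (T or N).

Answer: N T N T N T N T N T T T

Derivation:
Ev 1: PC=3 idx=1 pred=N actual=T -> ctr[1]=2
Ev 2: PC=3 idx=1 pred=T actual=N -> ctr[1]=1
Ev 3: PC=3 idx=1 pred=N actual=T -> ctr[1]=2
Ev 4: PC=3 idx=1 pred=T actual=N -> ctr[1]=1
Ev 5: PC=4 idx=0 pred=N actual=T -> ctr[0]=2
Ev 6: PC=4 idx=0 pred=T actual=T -> ctr[0]=3
Ev 7: PC=3 idx=1 pred=N actual=T -> ctr[1]=2
Ev 8: PC=3 idx=1 pred=T actual=N -> ctr[1]=1
Ev 9: PC=3 idx=1 pred=N actual=T -> ctr[1]=2
Ev 10: PC=3 idx=1 pred=T actual=T -> ctr[1]=3
Ev 11: PC=3 idx=1 pred=T actual=N -> ctr[1]=2
Ev 12: PC=3 idx=1 pred=T actual=T -> ctr[1]=3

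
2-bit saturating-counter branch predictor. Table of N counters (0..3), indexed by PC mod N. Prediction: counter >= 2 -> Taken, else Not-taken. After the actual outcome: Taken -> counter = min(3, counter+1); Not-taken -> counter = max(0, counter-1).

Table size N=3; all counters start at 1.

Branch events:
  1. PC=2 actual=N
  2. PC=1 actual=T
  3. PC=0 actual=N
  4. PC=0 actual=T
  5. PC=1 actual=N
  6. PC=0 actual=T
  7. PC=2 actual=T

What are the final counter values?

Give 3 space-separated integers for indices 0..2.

Answer: 2 1 1

Derivation:
Ev 1: PC=2 idx=2 pred=N actual=N -> ctr[2]=0
Ev 2: PC=1 idx=1 pred=N actual=T -> ctr[1]=2
Ev 3: PC=0 idx=0 pred=N actual=N -> ctr[0]=0
Ev 4: PC=0 idx=0 pred=N actual=T -> ctr[0]=1
Ev 5: PC=1 idx=1 pred=T actual=N -> ctr[1]=1
Ev 6: PC=0 idx=0 pred=N actual=T -> ctr[0]=2
Ev 7: PC=2 idx=2 pred=N actual=T -> ctr[2]=1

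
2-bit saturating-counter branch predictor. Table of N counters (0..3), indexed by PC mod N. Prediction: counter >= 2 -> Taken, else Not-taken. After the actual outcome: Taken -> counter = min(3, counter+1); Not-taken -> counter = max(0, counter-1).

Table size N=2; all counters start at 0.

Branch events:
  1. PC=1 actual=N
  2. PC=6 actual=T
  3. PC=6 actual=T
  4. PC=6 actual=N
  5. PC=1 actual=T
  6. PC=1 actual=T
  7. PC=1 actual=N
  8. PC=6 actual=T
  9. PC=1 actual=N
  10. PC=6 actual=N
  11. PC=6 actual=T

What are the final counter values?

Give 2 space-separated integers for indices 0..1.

Answer: 2 0

Derivation:
Ev 1: PC=1 idx=1 pred=N actual=N -> ctr[1]=0
Ev 2: PC=6 idx=0 pred=N actual=T -> ctr[0]=1
Ev 3: PC=6 idx=0 pred=N actual=T -> ctr[0]=2
Ev 4: PC=6 idx=0 pred=T actual=N -> ctr[0]=1
Ev 5: PC=1 idx=1 pred=N actual=T -> ctr[1]=1
Ev 6: PC=1 idx=1 pred=N actual=T -> ctr[1]=2
Ev 7: PC=1 idx=1 pred=T actual=N -> ctr[1]=1
Ev 8: PC=6 idx=0 pred=N actual=T -> ctr[0]=2
Ev 9: PC=1 idx=1 pred=N actual=N -> ctr[1]=0
Ev 10: PC=6 idx=0 pred=T actual=N -> ctr[0]=1
Ev 11: PC=6 idx=0 pred=N actual=T -> ctr[0]=2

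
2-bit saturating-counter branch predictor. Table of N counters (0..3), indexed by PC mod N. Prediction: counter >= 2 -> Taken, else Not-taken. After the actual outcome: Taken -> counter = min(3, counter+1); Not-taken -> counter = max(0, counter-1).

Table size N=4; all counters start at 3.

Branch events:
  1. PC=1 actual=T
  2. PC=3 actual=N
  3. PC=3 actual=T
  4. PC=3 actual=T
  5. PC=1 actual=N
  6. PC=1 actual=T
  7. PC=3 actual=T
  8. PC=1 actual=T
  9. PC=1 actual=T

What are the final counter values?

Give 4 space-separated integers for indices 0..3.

Answer: 3 3 3 3

Derivation:
Ev 1: PC=1 idx=1 pred=T actual=T -> ctr[1]=3
Ev 2: PC=3 idx=3 pred=T actual=N -> ctr[3]=2
Ev 3: PC=3 idx=3 pred=T actual=T -> ctr[3]=3
Ev 4: PC=3 idx=3 pred=T actual=T -> ctr[3]=3
Ev 5: PC=1 idx=1 pred=T actual=N -> ctr[1]=2
Ev 6: PC=1 idx=1 pred=T actual=T -> ctr[1]=3
Ev 7: PC=3 idx=3 pred=T actual=T -> ctr[3]=3
Ev 8: PC=1 idx=1 pred=T actual=T -> ctr[1]=3
Ev 9: PC=1 idx=1 pred=T actual=T -> ctr[1]=3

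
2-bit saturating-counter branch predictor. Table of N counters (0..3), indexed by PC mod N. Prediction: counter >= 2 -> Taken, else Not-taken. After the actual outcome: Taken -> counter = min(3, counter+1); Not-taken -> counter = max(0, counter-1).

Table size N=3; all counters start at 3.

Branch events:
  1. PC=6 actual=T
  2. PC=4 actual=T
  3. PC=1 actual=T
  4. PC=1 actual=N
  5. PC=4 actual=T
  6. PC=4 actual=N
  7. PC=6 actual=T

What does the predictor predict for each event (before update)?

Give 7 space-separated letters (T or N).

Answer: T T T T T T T

Derivation:
Ev 1: PC=6 idx=0 pred=T actual=T -> ctr[0]=3
Ev 2: PC=4 idx=1 pred=T actual=T -> ctr[1]=3
Ev 3: PC=1 idx=1 pred=T actual=T -> ctr[1]=3
Ev 4: PC=1 idx=1 pred=T actual=N -> ctr[1]=2
Ev 5: PC=4 idx=1 pred=T actual=T -> ctr[1]=3
Ev 6: PC=4 idx=1 pred=T actual=N -> ctr[1]=2
Ev 7: PC=6 idx=0 pred=T actual=T -> ctr[0]=3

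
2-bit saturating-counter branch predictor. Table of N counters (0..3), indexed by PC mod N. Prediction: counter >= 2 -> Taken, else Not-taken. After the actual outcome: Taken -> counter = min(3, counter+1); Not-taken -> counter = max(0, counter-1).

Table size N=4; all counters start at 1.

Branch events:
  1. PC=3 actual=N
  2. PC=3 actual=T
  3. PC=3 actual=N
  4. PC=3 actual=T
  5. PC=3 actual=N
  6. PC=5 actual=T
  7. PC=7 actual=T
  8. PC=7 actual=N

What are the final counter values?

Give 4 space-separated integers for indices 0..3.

Answer: 1 2 1 0

Derivation:
Ev 1: PC=3 idx=3 pred=N actual=N -> ctr[3]=0
Ev 2: PC=3 idx=3 pred=N actual=T -> ctr[3]=1
Ev 3: PC=3 idx=3 pred=N actual=N -> ctr[3]=0
Ev 4: PC=3 idx=3 pred=N actual=T -> ctr[3]=1
Ev 5: PC=3 idx=3 pred=N actual=N -> ctr[3]=0
Ev 6: PC=5 idx=1 pred=N actual=T -> ctr[1]=2
Ev 7: PC=7 idx=3 pred=N actual=T -> ctr[3]=1
Ev 8: PC=7 idx=3 pred=N actual=N -> ctr[3]=0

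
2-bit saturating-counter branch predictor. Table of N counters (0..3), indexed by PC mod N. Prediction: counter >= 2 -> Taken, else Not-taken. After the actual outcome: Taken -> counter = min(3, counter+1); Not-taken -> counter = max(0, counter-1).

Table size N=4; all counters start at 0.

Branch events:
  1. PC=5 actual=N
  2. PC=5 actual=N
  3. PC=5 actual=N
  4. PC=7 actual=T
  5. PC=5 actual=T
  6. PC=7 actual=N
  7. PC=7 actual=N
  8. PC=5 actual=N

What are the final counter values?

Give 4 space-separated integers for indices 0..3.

Answer: 0 0 0 0

Derivation:
Ev 1: PC=5 idx=1 pred=N actual=N -> ctr[1]=0
Ev 2: PC=5 idx=1 pred=N actual=N -> ctr[1]=0
Ev 3: PC=5 idx=1 pred=N actual=N -> ctr[1]=0
Ev 4: PC=7 idx=3 pred=N actual=T -> ctr[3]=1
Ev 5: PC=5 idx=1 pred=N actual=T -> ctr[1]=1
Ev 6: PC=7 idx=3 pred=N actual=N -> ctr[3]=0
Ev 7: PC=7 idx=3 pred=N actual=N -> ctr[3]=0
Ev 8: PC=5 idx=1 pred=N actual=N -> ctr[1]=0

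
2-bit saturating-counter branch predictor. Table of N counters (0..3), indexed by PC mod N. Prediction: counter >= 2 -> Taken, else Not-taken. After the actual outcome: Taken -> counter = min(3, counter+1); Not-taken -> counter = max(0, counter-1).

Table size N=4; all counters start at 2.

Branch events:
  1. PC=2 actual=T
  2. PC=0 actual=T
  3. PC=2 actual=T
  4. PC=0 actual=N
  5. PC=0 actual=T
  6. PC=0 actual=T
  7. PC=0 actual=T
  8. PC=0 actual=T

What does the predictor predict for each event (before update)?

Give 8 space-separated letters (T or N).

Answer: T T T T T T T T

Derivation:
Ev 1: PC=2 idx=2 pred=T actual=T -> ctr[2]=3
Ev 2: PC=0 idx=0 pred=T actual=T -> ctr[0]=3
Ev 3: PC=2 idx=2 pred=T actual=T -> ctr[2]=3
Ev 4: PC=0 idx=0 pred=T actual=N -> ctr[0]=2
Ev 5: PC=0 idx=0 pred=T actual=T -> ctr[0]=3
Ev 6: PC=0 idx=0 pred=T actual=T -> ctr[0]=3
Ev 7: PC=0 idx=0 pred=T actual=T -> ctr[0]=3
Ev 8: PC=0 idx=0 pred=T actual=T -> ctr[0]=3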